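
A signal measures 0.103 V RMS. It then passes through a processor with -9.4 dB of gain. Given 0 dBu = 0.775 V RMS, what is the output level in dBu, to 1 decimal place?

Input level: 20·log₁₀(0.103/0.775) = -17.53 dBu.
Output: -17.53 − 9.4 = -26.9 dBu.

-26.9 dBu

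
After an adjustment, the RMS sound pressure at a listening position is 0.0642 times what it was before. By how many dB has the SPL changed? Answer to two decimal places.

SPL change from a pressure ratio uses the 20·log₁₀ form:
20·log₁₀(0.0642) = -23.85 dB.

-23.85 dB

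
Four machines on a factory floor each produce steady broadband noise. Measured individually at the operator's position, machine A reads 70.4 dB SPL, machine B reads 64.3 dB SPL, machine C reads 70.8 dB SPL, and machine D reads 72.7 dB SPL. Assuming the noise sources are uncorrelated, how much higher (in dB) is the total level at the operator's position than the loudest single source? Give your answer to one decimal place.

Uncorrelated sources add in intensity (power), not in dB.
L_total = 10·log₁₀(10^(70.4/10) + 10^(64.3/10) + 10^(70.8/10) + 10^(72.7/10)) = 76.46 dB SPL.
Excess over the loudest (72.7 dB): 76.46 − 72.7 = 3.8 dB.

3.8 dB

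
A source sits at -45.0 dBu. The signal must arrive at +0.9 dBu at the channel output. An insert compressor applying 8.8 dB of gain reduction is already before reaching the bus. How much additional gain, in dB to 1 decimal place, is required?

54.7 dB

The required make-up gain is the shortfall in the dB sum.
G = +0.9 − (-45.0) + 8.8 = 54.7 dB.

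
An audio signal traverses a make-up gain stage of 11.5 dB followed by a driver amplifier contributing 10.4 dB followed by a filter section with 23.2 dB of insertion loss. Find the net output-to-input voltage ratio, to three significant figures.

Net gain = 11.5 + 10.4 + (−23.2) = -1.3 dB.
Voltage ratio = 10^(-1.3/20) = 0.861.

0.861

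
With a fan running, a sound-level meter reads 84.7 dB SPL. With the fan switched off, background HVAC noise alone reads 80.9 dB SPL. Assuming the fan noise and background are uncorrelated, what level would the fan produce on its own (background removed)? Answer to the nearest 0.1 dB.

82.4 dB SPL

Background correction is a power subtraction:
L_src = 10·log₁₀(10^(84.7/10) − 10^(80.9/10)) = 10·log₁₀(172100000) = 82.4 dB SPL.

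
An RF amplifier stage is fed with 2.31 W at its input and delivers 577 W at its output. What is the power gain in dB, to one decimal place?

Power is a power quantity, so gain = 10·log₁₀(P_out/P_in).
10·log₁₀(577/2.31) = 10·log₁₀(249.8) = 24.0 dB.

24.0 dB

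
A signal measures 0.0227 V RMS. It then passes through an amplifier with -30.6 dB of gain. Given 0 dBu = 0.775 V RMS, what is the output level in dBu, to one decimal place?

-61.3 dBu

Input level: 20·log₁₀(0.0227/0.775) = -30.67 dBu.
Output: -30.67 − 30.6 = -61.3 dBu.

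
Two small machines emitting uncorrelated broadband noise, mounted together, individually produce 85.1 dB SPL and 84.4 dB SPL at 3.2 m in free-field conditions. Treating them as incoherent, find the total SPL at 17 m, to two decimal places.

Combined at 3.2 m: 10·log₁₀(10^(85.1/10)+10^(84.4/10)) = 87.774 dB SPL.
Then apply −20·log₁₀(17/3.2) = -14.506 dB → 73.27 dB SPL.

73.27 dB SPL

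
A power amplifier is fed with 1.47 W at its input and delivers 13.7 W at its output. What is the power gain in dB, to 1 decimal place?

9.7 dB

Power ratio → dB uses the 10·log₁₀ form:
10·log₁₀(13.7/1.47) = 10·log₁₀(9.320) = 9.7 dB.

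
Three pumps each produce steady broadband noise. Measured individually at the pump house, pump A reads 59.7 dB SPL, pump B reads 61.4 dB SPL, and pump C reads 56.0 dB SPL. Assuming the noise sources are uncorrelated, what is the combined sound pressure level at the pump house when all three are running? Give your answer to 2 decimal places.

Uncorrelated sources add in intensity (power), not in dB.
L_total = 10·log₁₀(10^(59.7/10) + 10^(61.4/10) + 10^(56.0/10)) = 10·log₁₀(2712000) = 64.33 dB SPL.

64.33 dB SPL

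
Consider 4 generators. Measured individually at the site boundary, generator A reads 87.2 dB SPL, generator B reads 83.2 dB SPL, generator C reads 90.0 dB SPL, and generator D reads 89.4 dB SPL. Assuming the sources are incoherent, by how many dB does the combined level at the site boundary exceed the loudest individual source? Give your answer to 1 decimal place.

4.2 dB

Add the sources as powers (linear), then convert back to dB:
L_total = 10·log₁₀(10^(87.2/10) + 10^(83.2/10) + 10^(90.0/10) + 10^(89.4/10)) = 94.16 dB SPL.
Excess over the loudest (90.0 dB): 94.16 − 90.0 = 4.2 dB.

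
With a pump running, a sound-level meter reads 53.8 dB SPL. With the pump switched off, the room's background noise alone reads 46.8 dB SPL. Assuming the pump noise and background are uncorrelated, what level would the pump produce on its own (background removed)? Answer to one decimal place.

52.8 dB SPL

Subtract intensities: L_src = 10·log₁₀(10^(L_total/10) − 10^(L_bg/10)).
L_src = 10·log₁₀(10^(53.8/10) − 10^(46.8/10)) = 10·log₁₀(192000) = 52.8 dB SPL.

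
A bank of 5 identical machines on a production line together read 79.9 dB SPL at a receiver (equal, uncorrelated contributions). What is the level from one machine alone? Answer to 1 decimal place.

72.9 dB SPL

5 equal incoherent sources add 10·log₁₀(5) = 6.99 dB over one source.
L_one = 79.9 − 6.99 = 72.9 dB SPL.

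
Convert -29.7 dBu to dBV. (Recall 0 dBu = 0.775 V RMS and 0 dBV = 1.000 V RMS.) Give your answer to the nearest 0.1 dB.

-31.9 dBV

The offset between the scales is 20·log₁₀(0.775/1.000) = −2.214 dB.
So dBV = -29.7 − 2.214 = -31.9 dBV.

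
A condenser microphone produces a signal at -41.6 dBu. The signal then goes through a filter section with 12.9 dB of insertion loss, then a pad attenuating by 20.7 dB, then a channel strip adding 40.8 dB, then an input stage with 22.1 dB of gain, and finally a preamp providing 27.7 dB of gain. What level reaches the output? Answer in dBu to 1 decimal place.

Gain stages sum in dB:
-41.6 − 12.9 − 20.7 + 40.8 + 22.1 + 27.7 = +15.4 dBu.

+15.4 dBu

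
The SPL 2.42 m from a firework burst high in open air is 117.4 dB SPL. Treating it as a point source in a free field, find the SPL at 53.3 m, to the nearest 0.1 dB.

90.5 dB SPL

Inverse-square spreading gives ΔL = −20·log₁₀(d₂/d₁).
ΔL = −20·log₁₀(53.3/2.42) = -26.86 dB, so L₂ = 117.4 + (-26.86) = 90.5 dB SPL.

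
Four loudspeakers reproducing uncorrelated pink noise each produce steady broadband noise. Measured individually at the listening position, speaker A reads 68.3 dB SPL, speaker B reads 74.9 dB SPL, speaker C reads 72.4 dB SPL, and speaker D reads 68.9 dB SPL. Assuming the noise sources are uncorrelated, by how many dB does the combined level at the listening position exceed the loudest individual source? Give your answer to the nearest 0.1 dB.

3.1 dB

Incoherent sources sum as intensities:
L_total = 10·log₁₀(10^(68.3/10) + 10^(74.9/10) + 10^(72.4/10) + 10^(68.9/10)) = 77.98 dB SPL.
Excess over the loudest (74.9 dB): 77.98 − 74.9 = 3.1 dB.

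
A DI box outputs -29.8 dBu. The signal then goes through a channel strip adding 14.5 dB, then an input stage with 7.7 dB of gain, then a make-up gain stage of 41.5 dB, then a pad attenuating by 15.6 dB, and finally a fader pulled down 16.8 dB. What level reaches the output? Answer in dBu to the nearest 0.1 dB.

Cascaded gains and losses add directly in dB.
-29.8 + 14.5 + 7.7 + 41.5 − 15.6 − 16.8 = +1.5 dBu.

+1.5 dBu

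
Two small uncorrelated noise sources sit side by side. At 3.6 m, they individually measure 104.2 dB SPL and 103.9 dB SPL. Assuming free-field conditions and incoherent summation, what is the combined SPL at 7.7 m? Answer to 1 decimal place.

100.5 dB SPL

Combined at 3.6 m: 10·log₁₀(10^(104.2/10)+10^(103.9/10)) = 107.06 dB SPL.
Then apply −20·log₁₀(7.7/3.6) = -6.60 dB → 100.5 dB SPL.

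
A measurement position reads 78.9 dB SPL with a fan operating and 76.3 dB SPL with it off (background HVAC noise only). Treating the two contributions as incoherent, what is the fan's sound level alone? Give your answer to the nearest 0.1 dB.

75.4 dB SPL

Subtract intensities: L_src = 10·log₁₀(10^(L_total/10) − 10^(L_bg/10)).
L_src = 10·log₁₀(10^(78.9/10) − 10^(76.3/10)) = 10·log₁₀(34970000) = 75.4 dB SPL.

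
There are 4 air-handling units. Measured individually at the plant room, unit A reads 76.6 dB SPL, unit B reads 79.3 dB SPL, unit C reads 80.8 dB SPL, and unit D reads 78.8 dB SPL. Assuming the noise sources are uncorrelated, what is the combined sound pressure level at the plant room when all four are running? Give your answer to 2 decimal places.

Incoherent sources sum as intensities:
L_total = 10·log₁₀(10^(76.6/10) + 10^(79.3/10) + 10^(80.8/10) + 10^(78.8/10)) = 10·log₁₀(326900000) = 85.14 dB SPL.

85.14 dB SPL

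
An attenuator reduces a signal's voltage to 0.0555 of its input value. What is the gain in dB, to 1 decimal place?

Voltage is an amplitude quantity, so gain = 20·log₁₀(V_out/V_in).
20·log₁₀(0.0555) = -25.1 dB.

-25.1 dB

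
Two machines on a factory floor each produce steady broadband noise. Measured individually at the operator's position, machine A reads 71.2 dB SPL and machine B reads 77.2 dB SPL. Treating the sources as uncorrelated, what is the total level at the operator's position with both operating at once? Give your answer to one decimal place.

78.2 dB SPL

Uncorrelated sources add in intensity (power), not in dB.
L_total = 10·log₁₀(10^(71.2/10) + 10^(77.2/10)) = 10·log₁₀(65660000) = 78.2 dB SPL.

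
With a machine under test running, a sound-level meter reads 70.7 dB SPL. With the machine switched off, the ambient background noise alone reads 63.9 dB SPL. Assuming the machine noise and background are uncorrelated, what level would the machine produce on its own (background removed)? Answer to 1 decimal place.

69.7 dB SPL

Background correction is a power subtraction:
L_src = 10·log₁₀(10^(70.7/10) − 10^(63.9/10)) = 10·log₁₀(9294000) = 69.7 dB SPL.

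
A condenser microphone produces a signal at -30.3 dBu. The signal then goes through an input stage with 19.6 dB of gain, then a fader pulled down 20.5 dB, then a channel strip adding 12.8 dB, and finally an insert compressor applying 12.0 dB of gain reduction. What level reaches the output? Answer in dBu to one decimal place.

-30.4 dBu

In dB, series stages simply add:
-30.3 + 19.6 − 20.5 + 12.8 − 12.0 = -30.4 dBu.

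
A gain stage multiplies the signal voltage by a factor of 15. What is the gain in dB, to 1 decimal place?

23.5 dB

Voltage ratio → dB uses the 20·log₁₀ form:
20·log₁₀(15) = 23.5 dB.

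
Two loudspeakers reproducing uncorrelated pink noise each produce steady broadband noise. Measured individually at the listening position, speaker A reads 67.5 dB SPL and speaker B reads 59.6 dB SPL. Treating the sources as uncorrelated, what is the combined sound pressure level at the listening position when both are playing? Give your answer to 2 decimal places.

68.15 dB SPL

Add the sources as powers (linear), then convert back to dB:
L_total = 10·log₁₀(10^(67.5/10) + 10^(59.6/10)) = 10·log₁₀(6535000) = 68.15 dB SPL.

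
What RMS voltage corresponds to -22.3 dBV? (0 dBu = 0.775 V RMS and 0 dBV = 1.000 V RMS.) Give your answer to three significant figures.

0.0767 V

V = 1.000 V × 10^(-22.3/20).
= 1.000 × 0.07674 = 0.0767 V.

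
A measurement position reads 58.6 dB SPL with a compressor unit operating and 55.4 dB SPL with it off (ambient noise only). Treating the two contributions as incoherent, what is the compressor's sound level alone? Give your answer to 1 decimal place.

55.8 dB SPL

Background correction is a power subtraction:
L_src = 10·log₁₀(10^(58.6/10) − 10^(55.4/10)) = 10·log₁₀(377700) = 55.8 dB SPL.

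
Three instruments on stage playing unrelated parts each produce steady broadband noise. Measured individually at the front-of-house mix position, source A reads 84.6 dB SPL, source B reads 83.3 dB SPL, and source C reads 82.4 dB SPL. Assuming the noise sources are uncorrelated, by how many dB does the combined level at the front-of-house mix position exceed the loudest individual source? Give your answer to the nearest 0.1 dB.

Uncorrelated sources add in intensity (power), not in dB.
L_total = 10·log₁₀(10^(84.6/10) + 10^(83.3/10) + 10^(82.4/10)) = 88.30 dB SPL.
Excess over the loudest (84.6 dB): 88.30 − 84.6 = 3.7 dB.

3.7 dB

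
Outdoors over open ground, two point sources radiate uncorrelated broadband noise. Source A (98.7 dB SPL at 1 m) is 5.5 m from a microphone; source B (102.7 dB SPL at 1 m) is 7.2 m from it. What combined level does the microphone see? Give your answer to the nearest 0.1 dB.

At the listener: L_A = 98.7 − 20·log₁₀(5.5) = 83.89 dB; L_B = 102.7 − 20·log₁₀(7.2) = 85.55 dB.
Combined: 10·log₁₀(10^(83.89/10)+10^(85.55/10)) = 87.8 dB SPL.

87.8 dB SPL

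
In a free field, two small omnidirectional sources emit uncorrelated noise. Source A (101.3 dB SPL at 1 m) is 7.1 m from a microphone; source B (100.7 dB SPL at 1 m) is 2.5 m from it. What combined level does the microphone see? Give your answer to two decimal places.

At the listener: L_A = 101.3 − 20·log₁₀(7.1) = 84.275 dB; L_B = 100.7 − 20·log₁₀(2.5) = 92.741 dB.
Combined: 10·log₁₀(10^(84.275/10)+10^(92.741/10)) = 93.32 dB SPL.

93.32 dB SPL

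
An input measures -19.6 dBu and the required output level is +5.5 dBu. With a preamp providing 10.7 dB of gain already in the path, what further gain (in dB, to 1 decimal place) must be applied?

The required make-up gain is the shortfall in the dB sum.
G = +5.5 − (-19.6) − 10.7 = 14.4 dB.

14.4 dB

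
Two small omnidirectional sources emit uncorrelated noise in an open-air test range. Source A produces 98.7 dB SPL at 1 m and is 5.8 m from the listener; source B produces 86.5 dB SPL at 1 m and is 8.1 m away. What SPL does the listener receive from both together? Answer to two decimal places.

83.56 dB SPL

At the listener: L_A = 98.7 − 20·log₁₀(5.8) = 83.431 dB; L_B = 86.5 − 20·log₁₀(8.1) = 68.330 dB.
Combined: 10·log₁₀(10^(83.431/10)+10^(68.330/10)) = 83.56 dB SPL.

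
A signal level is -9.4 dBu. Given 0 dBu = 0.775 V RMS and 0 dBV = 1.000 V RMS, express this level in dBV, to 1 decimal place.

The offset between the scales is 20·log₁₀(0.775/1.000) = −2.214 dB.
So dBV = -9.4 − 2.214 = -11.6 dBV.

-11.6 dBV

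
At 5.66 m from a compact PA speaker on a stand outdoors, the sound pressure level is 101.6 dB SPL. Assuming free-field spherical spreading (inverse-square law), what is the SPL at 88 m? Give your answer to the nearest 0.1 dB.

Free-field point source: level drops by 20·log₁₀ of the distance ratio.
ΔL = −20·log₁₀(88/5.66) = -23.83 dB, so L₂ = 101.6 + (-23.83) = 77.8 dB SPL.

77.8 dB SPL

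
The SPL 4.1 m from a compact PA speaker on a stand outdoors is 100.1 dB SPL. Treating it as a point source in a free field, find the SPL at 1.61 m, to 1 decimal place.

For a point source in a free field, ΔL = −20·log₁₀(d₂/d₁).
ΔL = −20·log₁₀(1.61/4.1) = 8.12 dB, so L₂ = 100.1 + (8.12) = 108.2 dB SPL.

108.2 dB SPL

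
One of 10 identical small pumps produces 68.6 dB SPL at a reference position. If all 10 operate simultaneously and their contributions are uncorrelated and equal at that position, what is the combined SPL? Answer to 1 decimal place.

78.6 dB SPL

10 equal incoherent sources raise the level by 10·log₁₀(10) = 10.00 dB.
L_total = 68.6 + 10.00 = 78.6 dB SPL.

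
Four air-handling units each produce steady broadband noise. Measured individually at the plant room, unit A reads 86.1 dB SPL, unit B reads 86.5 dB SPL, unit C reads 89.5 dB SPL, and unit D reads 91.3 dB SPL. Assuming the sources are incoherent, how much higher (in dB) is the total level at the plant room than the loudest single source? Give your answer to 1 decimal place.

3.6 dB

Add the sources as powers (linear), then convert back to dB:
L_total = 10·log₁₀(10^(86.1/10) + 10^(86.5/10) + 10^(89.5/10) + 10^(91.3/10)) = 94.91 dB SPL.
Excess over the loudest (91.3 dB): 94.91 − 91.3 = 3.6 dB.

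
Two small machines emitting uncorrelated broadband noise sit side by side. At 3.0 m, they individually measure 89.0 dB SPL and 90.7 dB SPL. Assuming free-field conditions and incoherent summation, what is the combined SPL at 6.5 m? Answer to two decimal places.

86.23 dB SPL

Combined at 3.0 m: 10·log₁₀(10^(89.0/10)+10^(90.7/10)) = 92.943 dB SPL.
Then apply −20·log₁₀(6.5/3.0) = -6.716 dB → 86.23 dB SPL.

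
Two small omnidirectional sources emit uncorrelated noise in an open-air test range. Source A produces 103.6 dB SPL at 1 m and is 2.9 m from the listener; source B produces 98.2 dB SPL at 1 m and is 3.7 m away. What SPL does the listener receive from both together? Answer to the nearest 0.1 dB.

95.1 dB SPL

At the listener: L_A = 103.6 − 20·log₁₀(2.9) = 94.35 dB; L_B = 98.2 − 20·log₁₀(3.7) = 86.84 dB.
Combined: 10·log₁₀(10^(94.35/10)+10^(86.84/10)) = 95.1 dB SPL.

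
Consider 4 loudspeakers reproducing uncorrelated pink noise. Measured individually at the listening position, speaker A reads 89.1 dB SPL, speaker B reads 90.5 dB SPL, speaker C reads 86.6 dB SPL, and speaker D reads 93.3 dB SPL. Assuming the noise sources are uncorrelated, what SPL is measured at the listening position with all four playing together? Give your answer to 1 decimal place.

Incoherent sources sum as intensities:
L_total = 10·log₁₀(10^(89.1/10) + 10^(90.5/10) + 10^(86.6/10) + 10^(93.3/10)) = 10·log₁₀(4530000000) = 96.6 dB SPL.

96.6 dB SPL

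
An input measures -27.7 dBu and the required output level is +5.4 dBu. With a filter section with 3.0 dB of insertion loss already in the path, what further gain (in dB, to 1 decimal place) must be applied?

36.1 dB

The required make-up gain is the shortfall in the dB sum.
G = +5.4 − (-27.7) + 3.0 = 36.1 dB.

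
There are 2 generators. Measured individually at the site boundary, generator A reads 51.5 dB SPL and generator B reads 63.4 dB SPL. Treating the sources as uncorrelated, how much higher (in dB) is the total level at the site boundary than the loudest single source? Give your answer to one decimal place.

Incoherent sources sum as intensities:
L_total = 10·log₁₀(10^(51.5/10) + 10^(63.4/10)) = 63.67 dB SPL.
Excess over the loudest (63.4 dB): 63.67 − 63.4 = 0.3 dB.

0.3 dB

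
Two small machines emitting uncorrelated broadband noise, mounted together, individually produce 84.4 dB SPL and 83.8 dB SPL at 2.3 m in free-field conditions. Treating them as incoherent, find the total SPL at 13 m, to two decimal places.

72.08 dB SPL

Combined at 2.3 m: 10·log₁₀(10^(84.4/10)+10^(83.8/10)) = 87.121 dB SPL.
Then apply −20·log₁₀(13/2.3) = -15.044 dB → 72.08 dB SPL.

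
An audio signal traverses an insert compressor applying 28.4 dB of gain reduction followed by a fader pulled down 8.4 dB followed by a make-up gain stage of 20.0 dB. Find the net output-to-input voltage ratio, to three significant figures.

Net gain = (−28.4) + (−8.4) + 20.0 = -16.8 dB.
Voltage ratio = 10^(-16.8/20) = 0.145.

0.145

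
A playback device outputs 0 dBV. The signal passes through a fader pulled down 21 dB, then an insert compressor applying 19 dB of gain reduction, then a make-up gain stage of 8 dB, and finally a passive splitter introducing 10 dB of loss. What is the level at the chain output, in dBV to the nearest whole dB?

-42 dBV

In dB, series stages simply add:
0 − 21 − 19 + 8 − 10 = -42 dBV.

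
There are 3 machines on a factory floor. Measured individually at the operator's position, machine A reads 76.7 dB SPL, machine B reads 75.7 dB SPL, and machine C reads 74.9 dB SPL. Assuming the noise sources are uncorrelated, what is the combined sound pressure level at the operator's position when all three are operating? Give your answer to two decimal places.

Incoherent sources sum as intensities:
L_total = 10·log₁₀(10^(76.7/10) + 10^(75.7/10) + 10^(74.9/10)) = 10·log₁₀(114800000) = 80.60 dB SPL.

80.60 dB SPL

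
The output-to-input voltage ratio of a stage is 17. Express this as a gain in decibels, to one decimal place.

For a voltage ratio, dB = 20·log₁₀(V₂/V₁).
20·log₁₀(17) = 24.6 dB.

24.6 dB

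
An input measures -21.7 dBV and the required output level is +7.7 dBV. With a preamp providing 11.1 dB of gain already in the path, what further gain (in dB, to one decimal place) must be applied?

18.3 dB

The required make-up gain is the shortfall in the dB sum.
G = +7.7 − (-21.7) − 11.1 = 18.3 dB.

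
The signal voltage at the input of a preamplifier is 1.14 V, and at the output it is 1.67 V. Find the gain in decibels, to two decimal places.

Voltage is an amplitude quantity, so gain = 20·log₁₀(V_out/V_in).
20·log₁₀(1.67/1.14) = 20·log₁₀(1.465) = 3.32 dB.

3.32 dB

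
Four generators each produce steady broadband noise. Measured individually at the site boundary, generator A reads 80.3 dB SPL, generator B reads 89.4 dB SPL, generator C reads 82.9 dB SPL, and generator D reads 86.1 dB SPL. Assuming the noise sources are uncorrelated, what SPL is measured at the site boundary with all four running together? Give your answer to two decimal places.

Add the sources as powers (linear), then convert back to dB:
L_total = 10·log₁₀(10^(80.3/10) + 10^(89.4/10) + 10^(82.9/10) + 10^(86.1/10)) = 10·log₁₀(1580000000) = 91.99 dB SPL.

91.99 dB SPL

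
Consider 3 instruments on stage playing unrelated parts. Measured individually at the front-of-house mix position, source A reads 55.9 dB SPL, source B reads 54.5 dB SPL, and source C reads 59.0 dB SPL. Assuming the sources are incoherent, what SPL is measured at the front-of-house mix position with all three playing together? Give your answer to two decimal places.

Incoherent sources sum as intensities:
L_total = 10·log₁₀(10^(55.9/10) + 10^(54.5/10) + 10^(59.0/10)) = 10·log₁₀(1465000) = 61.66 dB SPL.

61.66 dB SPL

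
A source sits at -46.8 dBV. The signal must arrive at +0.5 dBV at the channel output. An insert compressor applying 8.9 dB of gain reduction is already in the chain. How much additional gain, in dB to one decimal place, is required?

56.2 dB

The required make-up gain is the shortfall in the dB sum.
G = +0.5 − (-46.8) + 8.9 = 56.2 dB.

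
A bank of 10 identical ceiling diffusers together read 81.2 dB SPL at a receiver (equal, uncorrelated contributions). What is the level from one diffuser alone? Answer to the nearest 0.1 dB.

71.2 dB SPL

10 equal incoherent sources add 10·log₁₀(10) = 10.00 dB over one source.
L_one = 81.2 − 10.00 = 71.2 dB SPL.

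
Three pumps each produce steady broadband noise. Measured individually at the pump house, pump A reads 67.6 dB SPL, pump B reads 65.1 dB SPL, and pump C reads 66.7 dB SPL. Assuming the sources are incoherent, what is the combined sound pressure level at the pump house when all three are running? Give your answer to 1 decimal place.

71.4 dB SPL

Uncorrelated sources add in intensity (power), not in dB.
L_total = 10·log₁₀(10^(67.6/10) + 10^(65.1/10) + 10^(66.7/10)) = 10·log₁₀(13670000) = 71.4 dB SPL.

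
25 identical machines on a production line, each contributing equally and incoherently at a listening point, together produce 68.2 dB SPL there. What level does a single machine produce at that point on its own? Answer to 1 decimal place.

54.2 dB SPL

25 equal incoherent sources add 10·log₁₀(25) = 13.98 dB over one source.
L_one = 68.2 − 13.98 = 54.2 dB SPL.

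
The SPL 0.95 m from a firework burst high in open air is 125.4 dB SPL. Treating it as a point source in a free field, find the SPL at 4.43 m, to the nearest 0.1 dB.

112.0 dB SPL

Inverse-square spreading gives ΔL = −20·log₁₀(d₂/d₁).
ΔL = −20·log₁₀(4.43/0.95) = -13.37 dB, so L₂ = 125.4 + (-13.37) = 112.0 dB SPL.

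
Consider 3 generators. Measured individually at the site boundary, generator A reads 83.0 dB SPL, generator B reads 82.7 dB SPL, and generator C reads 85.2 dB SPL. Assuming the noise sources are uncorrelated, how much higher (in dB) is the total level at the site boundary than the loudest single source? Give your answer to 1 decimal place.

Uncorrelated sources add in intensity (power), not in dB.
L_total = 10·log₁₀(10^(83.0/10) + 10^(82.7/10) + 10^(85.2/10)) = 88.55 dB SPL.
Excess over the loudest (85.2 dB): 88.55 − 85.2 = 3.4 dB.

3.4 dB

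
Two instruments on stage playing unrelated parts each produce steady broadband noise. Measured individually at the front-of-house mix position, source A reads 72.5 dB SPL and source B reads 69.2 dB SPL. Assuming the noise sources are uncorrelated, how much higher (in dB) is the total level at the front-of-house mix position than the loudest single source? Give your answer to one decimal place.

Uncorrelated sources add in intensity (power), not in dB.
L_total = 10·log₁₀(10^(72.5/10) + 10^(69.2/10)) = 74.17 dB SPL.
Excess over the loudest (72.5 dB): 74.17 − 72.5 = 1.7 dB.

1.7 dB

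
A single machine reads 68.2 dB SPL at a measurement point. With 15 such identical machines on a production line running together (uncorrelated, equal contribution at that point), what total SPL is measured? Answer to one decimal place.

80.0 dB SPL

15 equal incoherent sources raise the level by 10·log₁₀(15) = 11.76 dB.
L_total = 68.2 + 11.76 = 80.0 dB SPL.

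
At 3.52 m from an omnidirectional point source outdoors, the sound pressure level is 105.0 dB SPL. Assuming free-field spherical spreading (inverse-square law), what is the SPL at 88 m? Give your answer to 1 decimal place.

Inverse-square spreading gives ΔL = −20·log₁₀(d₂/d₁).
ΔL = −20·log₁₀(88/3.52) = -27.96 dB, so L₂ = 105.0 + (-27.96) = 77.0 dB SPL.

77.0 dB SPL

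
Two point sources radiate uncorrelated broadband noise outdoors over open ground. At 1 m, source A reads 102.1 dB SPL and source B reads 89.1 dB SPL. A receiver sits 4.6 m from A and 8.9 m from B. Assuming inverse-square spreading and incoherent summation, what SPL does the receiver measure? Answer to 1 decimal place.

At the listener: L_A = 102.1 − 20·log₁₀(4.6) = 88.84 dB; L_B = 89.1 − 20·log₁₀(8.9) = 70.11 dB.
Combined: 10·log₁₀(10^(88.84/10)+10^(70.11/10)) = 88.9 dB SPL.

88.9 dB SPL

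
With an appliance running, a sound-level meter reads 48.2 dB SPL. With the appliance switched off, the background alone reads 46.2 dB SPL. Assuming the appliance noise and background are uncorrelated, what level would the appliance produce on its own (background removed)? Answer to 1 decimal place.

Remove the background by subtracting linear intensities:
L_src = 10·log₁₀(10^(48.2/10) − 10^(46.2/10)) = 10·log₁₀(24380) = 43.9 dB SPL.

43.9 dB SPL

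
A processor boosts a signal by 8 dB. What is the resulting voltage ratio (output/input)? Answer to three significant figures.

Voltage ratio = 10^(dB/20).
10^(8/20) = 10^(0.4000) = 2.51.

2.51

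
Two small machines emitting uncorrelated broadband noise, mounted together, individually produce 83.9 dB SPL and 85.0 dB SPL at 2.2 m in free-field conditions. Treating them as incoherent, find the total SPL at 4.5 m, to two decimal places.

81.28 dB SPL

Combined at 2.2 m: 10·log₁₀(10^(83.9/10)+10^(85.0/10)) = 87.495 dB SPL.
Then apply −20·log₁₀(4.5/2.2) = -6.216 dB → 81.28 dB SPL.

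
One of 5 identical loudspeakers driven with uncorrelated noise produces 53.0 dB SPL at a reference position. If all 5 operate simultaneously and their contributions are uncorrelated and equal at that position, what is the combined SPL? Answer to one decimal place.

5 equal incoherent sources raise the level by 10·log₁₀(5) = 6.99 dB.
L_total = 53.0 + 6.99 = 60.0 dB SPL.

60.0 dB SPL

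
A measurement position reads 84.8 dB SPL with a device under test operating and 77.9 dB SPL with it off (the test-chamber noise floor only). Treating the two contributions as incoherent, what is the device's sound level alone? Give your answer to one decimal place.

83.8 dB SPL

Remove the background by subtracting linear intensities:
L_src = 10·log₁₀(10^(84.8/10) − 10^(77.9/10)) = 10·log₁₀(240300000) = 83.8 dB SPL.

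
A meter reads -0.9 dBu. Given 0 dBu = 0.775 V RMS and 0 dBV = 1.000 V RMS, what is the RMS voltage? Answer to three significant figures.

V = 0.775 V × 10^(-0.9/20).
= 0.775 × 0.9016 = 0.699 V.

0.699 V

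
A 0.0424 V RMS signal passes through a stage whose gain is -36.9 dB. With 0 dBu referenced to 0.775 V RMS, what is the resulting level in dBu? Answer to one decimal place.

-62.1 dBu

Input level: 20·log₁₀(0.0424/0.775) = -25.24 dBu.
Output: -25.24 − 36.9 = -62.1 dBu.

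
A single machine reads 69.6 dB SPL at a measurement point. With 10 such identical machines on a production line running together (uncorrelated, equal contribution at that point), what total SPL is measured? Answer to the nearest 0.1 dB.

79.6 dB SPL

10 equal incoherent sources raise the level by 10·log₁₀(10) = 10.00 dB.
L_total = 69.6 + 10.00 = 79.6 dB SPL.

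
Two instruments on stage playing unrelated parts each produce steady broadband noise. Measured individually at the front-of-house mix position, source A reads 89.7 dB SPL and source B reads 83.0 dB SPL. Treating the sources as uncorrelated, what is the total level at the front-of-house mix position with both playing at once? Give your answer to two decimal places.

90.54 dB SPL

Incoherent sources sum as intensities:
L_total = 10·log₁₀(10^(89.7/10) + 10^(83.0/10)) = 10·log₁₀(1133000000) = 90.54 dB SPL.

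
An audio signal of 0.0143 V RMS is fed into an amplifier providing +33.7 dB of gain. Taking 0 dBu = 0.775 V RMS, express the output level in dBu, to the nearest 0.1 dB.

Input level: 20·log₁₀(0.0143/0.775) = -34.68 dBu.
Output: -34.68 + 33.7 = -1.0 dBu.

-1.0 dBu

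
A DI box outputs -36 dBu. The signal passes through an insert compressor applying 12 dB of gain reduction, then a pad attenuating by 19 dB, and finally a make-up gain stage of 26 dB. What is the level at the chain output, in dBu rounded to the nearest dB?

-41 dBu

Gain stages sum in dB:
-36 − 12 − 19 + 26 = -41 dBu.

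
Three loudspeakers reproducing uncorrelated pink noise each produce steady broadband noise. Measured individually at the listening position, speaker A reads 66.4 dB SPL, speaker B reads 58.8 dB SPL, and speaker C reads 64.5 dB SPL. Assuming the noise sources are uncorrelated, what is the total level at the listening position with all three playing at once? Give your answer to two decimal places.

69.00 dB SPL

Add the sources as powers (linear), then convert back to dB:
L_total = 10·log₁₀(10^(66.4/10) + 10^(58.8/10) + 10^(64.5/10)) = 10·log₁₀(7942000) = 69.00 dB SPL.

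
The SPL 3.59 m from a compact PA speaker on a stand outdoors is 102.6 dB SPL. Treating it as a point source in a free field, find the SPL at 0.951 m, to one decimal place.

114.1 dB SPL

For a point source in a free field, ΔL = −20·log₁₀(d₂/d₁).
ΔL = −20·log₁₀(0.951/3.59) = 11.54 dB, so L₂ = 102.6 + (11.54) = 114.1 dB SPL.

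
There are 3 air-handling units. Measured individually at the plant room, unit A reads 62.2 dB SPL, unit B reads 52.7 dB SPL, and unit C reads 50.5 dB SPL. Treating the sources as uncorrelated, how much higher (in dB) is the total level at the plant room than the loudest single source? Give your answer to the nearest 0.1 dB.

Add the sources as powers (linear), then convert back to dB:
L_total = 10·log₁₀(10^(62.2/10) + 10^(52.7/10) + 10^(50.5/10)) = 62.92 dB SPL.
Excess over the loudest (62.2 dB): 62.92 − 62.2 = 0.7 dB.

0.7 dB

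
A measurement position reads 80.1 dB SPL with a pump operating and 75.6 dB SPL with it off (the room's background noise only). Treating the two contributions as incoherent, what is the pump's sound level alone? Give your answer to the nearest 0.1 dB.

78.2 dB SPL

Subtract intensities: L_src = 10·log₁₀(10^(L_total/10) − 10^(L_bg/10)).
L_src = 10·log₁₀(10^(80.1/10) − 10^(75.6/10)) = 10·log₁₀(66020000) = 78.2 dB SPL.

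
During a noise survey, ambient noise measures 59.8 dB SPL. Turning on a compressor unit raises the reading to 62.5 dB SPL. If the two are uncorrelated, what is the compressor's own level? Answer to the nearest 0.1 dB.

Subtract intensities: L_src = 10·log₁₀(10^(L_total/10) − 10^(L_bg/10)).
L_src = 10·log₁₀(10^(62.5/10) − 10^(59.8/10)) = 10·log₁₀(823300) = 59.2 dB SPL.

59.2 dB SPL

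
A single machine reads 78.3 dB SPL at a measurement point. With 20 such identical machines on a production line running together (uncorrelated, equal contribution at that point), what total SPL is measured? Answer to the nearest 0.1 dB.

91.3 dB SPL

20 equal incoherent sources raise the level by 10·log₁₀(20) = 13.01 dB.
L_total = 78.3 + 13.01 = 91.3 dB SPL.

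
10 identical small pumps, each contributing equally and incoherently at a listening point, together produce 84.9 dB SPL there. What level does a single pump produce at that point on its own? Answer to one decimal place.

10 equal incoherent sources add 10·log₁₀(10) = 10.00 dB over one source.
L_one = 84.9 − 10.00 = 74.9 dB SPL.

74.9 dB SPL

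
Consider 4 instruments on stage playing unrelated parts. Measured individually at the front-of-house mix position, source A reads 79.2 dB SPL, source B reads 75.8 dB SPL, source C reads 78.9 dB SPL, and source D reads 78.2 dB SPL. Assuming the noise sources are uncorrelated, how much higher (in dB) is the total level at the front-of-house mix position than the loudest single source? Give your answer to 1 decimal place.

5.0 dB

Add the sources as powers (linear), then convert back to dB:
L_total = 10·log₁₀(10^(79.2/10) + 10^(75.8/10) + 10^(78.9/10) + 10^(78.2/10)) = 84.23 dB SPL.
Excess over the loudest (79.2 dB): 84.23 − 79.2 = 5.0 dB.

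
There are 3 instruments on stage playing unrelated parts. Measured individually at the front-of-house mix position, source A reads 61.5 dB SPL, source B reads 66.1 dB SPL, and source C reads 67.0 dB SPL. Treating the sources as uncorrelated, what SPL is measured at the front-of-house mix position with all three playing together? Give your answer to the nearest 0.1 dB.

70.2 dB SPL

Incoherent sources sum as intensities:
L_total = 10·log₁₀(10^(61.5/10) + 10^(66.1/10) + 10^(67.0/10)) = 10·log₁₀(10500000) = 70.2 dB SPL.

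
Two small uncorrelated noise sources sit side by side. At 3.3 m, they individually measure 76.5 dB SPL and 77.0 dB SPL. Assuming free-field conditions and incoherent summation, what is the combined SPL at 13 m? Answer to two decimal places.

67.86 dB SPL

Combined at 3.3 m: 10·log₁₀(10^(76.5/10)+10^(77.0/10)) = 79.767 dB SPL.
Then apply −20·log₁₀(13/3.3) = -11.909 dB → 67.86 dB SPL.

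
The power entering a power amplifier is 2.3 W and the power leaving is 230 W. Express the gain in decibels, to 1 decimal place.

20.0 dB

Power is a power quantity, so gain = 10·log₁₀(P_out/P_in).
10·log₁₀(230/2.3) = 10·log₁₀(100.0) = 20.0 dB.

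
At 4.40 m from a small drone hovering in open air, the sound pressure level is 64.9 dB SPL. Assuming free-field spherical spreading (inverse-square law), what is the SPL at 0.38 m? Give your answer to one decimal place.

Inverse-square spreading gives ΔL = −20·log₁₀(d₂/d₁).
ΔL = −20·log₁₀(0.38/4.40) = 21.27 dB, so L₂ = 64.9 + (21.27) = 86.2 dB SPL.

86.2 dB SPL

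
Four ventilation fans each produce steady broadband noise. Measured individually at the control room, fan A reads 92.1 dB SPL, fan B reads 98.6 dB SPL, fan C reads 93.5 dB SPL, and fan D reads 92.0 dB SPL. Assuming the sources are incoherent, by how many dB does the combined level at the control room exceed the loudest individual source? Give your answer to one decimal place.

2.4 dB

Incoherent sources sum as intensities:
L_total = 10·log₁₀(10^(92.1/10) + 10^(98.6/10) + 10^(93.5/10) + 10^(92.0/10)) = 101.03 dB SPL.
Excess over the loudest (98.6 dB): 101.03 − 98.6 = 2.4 dB.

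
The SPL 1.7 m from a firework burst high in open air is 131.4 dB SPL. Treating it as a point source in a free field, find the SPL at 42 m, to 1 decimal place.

103.5 dB SPL

For a point source in a free field, ΔL = −20·log₁₀(d₂/d₁).
ΔL = −20·log₁₀(42/1.7) = -27.86 dB, so L₂ = 131.4 + (-27.86) = 103.5 dB SPL.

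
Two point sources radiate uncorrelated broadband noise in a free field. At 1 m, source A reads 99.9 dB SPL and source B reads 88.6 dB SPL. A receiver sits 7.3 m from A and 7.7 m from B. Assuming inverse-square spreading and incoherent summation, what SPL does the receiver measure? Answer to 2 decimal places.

82.91 dB SPL

At the listener: L_A = 99.9 − 20·log₁₀(7.3) = 82.634 dB; L_B = 88.6 − 20·log₁₀(7.7) = 70.870 dB.
Combined: 10·log₁₀(10^(82.634/10)+10^(70.870/10)) = 82.91 dB SPL.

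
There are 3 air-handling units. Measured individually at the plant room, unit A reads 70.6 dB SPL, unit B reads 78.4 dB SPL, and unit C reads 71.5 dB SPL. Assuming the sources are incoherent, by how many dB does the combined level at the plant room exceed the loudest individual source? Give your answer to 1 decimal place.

Incoherent sources sum as intensities:
L_total = 10·log₁₀(10^(70.6/10) + 10^(78.4/10) + 10^(71.5/10)) = 79.77 dB SPL.
Excess over the loudest (78.4 dB): 79.77 − 78.4 = 1.4 dB.

1.4 dB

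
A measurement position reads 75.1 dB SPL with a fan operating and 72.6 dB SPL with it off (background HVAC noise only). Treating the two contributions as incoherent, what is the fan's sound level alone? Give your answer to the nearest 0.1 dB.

71.5 dB SPL

Background correction is a power subtraction:
L_src = 10·log₁₀(10^(75.1/10) − 10^(72.6/10)) = 10·log₁₀(14160000) = 71.5 dB SPL.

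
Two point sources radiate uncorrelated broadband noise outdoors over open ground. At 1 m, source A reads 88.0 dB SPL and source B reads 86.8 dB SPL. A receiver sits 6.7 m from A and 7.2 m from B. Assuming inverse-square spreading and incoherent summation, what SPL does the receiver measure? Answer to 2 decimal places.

73.67 dB SPL

At the listener: L_A = 88.0 − 20·log₁₀(6.7) = 71.479 dB; L_B = 86.8 − 20·log₁₀(7.2) = 69.653 dB.
Combined: 10·log₁₀(10^(71.479/10)+10^(69.653/10)) = 73.67 dB SPL.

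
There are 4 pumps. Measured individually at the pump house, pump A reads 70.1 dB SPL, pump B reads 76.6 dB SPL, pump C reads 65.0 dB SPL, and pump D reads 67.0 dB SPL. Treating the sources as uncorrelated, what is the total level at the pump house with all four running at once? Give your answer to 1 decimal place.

78.1 dB SPL

Incoherent sources sum as intensities:
L_total = 10·log₁₀(10^(70.1/10) + 10^(76.6/10) + 10^(65.0/10) + 10^(67.0/10)) = 10·log₁₀(64120000) = 78.1 dB SPL.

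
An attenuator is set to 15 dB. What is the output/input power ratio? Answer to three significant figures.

0.0316

Power ratio = 10^(dB/10).
10^(-15/10) = 10^(-1.500) = 0.0316.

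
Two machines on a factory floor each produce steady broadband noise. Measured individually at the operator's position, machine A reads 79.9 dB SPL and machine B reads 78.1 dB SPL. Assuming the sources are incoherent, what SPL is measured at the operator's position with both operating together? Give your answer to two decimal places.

82.10 dB SPL

Uncorrelated sources add in intensity (power), not in dB.
L_total = 10·log₁₀(10^(79.9/10) + 10^(78.1/10)) = 10·log₁₀(162300000) = 82.10 dB SPL.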